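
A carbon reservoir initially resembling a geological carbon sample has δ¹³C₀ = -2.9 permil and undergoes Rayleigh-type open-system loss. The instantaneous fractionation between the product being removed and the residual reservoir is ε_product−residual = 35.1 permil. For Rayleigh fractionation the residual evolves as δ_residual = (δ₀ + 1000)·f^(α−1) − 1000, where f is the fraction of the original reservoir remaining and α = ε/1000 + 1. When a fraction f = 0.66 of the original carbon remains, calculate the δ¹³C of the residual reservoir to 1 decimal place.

-17.3 permil

Rayleigh residual: δ_res = (δ₀ + 1000)·f^(α−1) − 1000
α = ε/1000 + 1 = 1.03510, so α − 1 = 0.03510
f^(α−1) = 0.66^(0.03510) = 0.985521
δ_res = (-2.9 + 1000) × 0.985521 − 1000 = 982.663 − 1000 = -17.34 permil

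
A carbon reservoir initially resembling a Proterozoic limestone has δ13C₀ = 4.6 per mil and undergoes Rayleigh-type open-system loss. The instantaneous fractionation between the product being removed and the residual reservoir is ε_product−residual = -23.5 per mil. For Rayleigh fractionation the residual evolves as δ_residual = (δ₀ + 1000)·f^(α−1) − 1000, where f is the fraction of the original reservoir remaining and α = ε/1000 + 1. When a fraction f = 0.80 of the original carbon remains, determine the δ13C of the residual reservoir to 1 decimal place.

9.9 per mil

Rayleigh residual: δ_res = (δ₀ + 1000)·f^(α−1) − 1000
α = ε/1000 + 1 = 0.97650, so α − 1 = -0.02350
f^(α−1) = 0.80^(-0.02350) = 1.005258
δ_res = (4.6 + 1000) × 1.005258 − 1000 = 1009.882 − 1000 = 9.88 per mil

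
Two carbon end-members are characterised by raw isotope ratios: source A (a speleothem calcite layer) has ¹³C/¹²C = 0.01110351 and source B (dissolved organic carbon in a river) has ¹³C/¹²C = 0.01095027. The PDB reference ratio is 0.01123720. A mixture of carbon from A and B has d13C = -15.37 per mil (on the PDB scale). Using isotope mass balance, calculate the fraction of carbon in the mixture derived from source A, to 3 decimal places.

0.745

δ_A = (0.01110351/0.01123720 − 1)×1000 = (0.988103 − 1)×1000 = -11.897 per mil
δ_B = (0.01095027/0.01123720 − 1)×1000 = (0.974466 − 1)×1000 = -25.534 per mil
f_A = (δ_mix − δ_B)/(δ_A − δ_B) = (-15.37 − (-25.534))/(-11.897 − (-25.534))
f_A = 10.164 / 13.637 = 0.7453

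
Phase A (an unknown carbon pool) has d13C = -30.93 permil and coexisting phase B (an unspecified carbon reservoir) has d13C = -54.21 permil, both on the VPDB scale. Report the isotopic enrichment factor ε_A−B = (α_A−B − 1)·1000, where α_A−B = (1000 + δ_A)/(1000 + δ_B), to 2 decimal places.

α_A−B = (1000 + -30.93) / (1000 + -54.21) = 969.07 / 945.79 = 1.024614
ε_A−B = (1.024614 − 1) × 1000 = 24.614 permil
(The approximation ε ≈ δ_A − δ_B would give 23.28 permil.)

24.61 permil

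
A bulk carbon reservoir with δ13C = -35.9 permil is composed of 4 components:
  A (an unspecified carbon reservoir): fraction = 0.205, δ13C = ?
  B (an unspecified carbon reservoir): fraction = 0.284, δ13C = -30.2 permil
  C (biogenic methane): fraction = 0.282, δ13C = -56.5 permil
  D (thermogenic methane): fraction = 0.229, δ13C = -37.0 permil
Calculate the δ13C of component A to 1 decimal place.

-14.2 permil

Isotope mass balance: δ_bulk = Σ fᵢ·δᵢ.
-35.9 = 0.205×δ_A + 0.284×(-30.2) + 0.282×(-56.5) + 0.229×(-37.0)
0.205·δ_A = -35.9 − (-32.983) = -2.917
δ_A = -2.917 / 0.205 = -14.23 permil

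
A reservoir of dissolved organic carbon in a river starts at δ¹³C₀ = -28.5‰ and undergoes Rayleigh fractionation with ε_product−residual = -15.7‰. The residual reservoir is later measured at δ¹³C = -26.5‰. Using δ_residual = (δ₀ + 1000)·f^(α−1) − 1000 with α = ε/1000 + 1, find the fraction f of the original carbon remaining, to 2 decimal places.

0.88

α − 1 = ε/1000 = -0.0157
(δ_res + 1000)/(δ₀ + 1000) = (-26.5 + 1000)/(-28.5 + 1000) = 973.5/971.5 = 1.002059
f = 1.002059^(1/-0.0157) = exp(ln(1.002059)/-0.0157) = exp(0.00206/-0.0157)
f = exp(-0.1310) = 0.8772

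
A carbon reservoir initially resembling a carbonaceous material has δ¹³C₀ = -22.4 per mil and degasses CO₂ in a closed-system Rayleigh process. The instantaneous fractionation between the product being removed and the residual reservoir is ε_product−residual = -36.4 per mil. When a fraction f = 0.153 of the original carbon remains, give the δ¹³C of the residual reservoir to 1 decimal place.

Rayleigh residual: δ_res = (δ₀ + 1000)·f^(α−1) − 1000
α = ε/1000 + 1 = 0.96360, so α − 1 = -0.03640
f^(α−1) = 0.153^(-0.03640) = 1.070723
δ_res = (-22.4 + 1000) × 1.070723 − 1000 = 1046.739 − 1000 = 46.74 per mil

46.7 per mil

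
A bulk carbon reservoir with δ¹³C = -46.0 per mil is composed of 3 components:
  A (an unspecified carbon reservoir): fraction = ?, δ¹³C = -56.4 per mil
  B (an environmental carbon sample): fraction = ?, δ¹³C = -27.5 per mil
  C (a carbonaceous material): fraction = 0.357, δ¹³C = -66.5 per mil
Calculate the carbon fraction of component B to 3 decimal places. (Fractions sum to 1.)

0.485

Let f_B and f_A be the unknown fractions; fractions sum to 1 so f_B + f_A = 0.643.
Mass balance: Σ fᵢ·δᵢ = δ_bulk ⇒ f_B·(-27.5) + f_A·(-56.4) = -46.0 − (-23.740) = -22.260
Substitute f_A = 0.643 − f_B:
f_B·(-27.5 − -56.4) = -22.260 − 0.643×(-56.4) = 14.006
f_B = 14.006 / 28.9 = 0.4846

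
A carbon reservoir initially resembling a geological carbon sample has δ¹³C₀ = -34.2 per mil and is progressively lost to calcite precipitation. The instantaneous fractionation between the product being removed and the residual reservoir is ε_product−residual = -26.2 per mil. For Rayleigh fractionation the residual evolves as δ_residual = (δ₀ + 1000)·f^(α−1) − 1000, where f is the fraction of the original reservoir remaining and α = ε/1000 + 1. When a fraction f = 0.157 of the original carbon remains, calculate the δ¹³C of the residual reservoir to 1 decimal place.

13.8 per mil

Rayleigh residual: δ_res = (δ₀ + 1000)·f^(α−1) − 1000
α = ε/1000 + 1 = 0.97380, so α − 1 = -0.02620
f^(α−1) = 0.157^(-0.02620) = 1.049705
δ_res = (-34.2 + 1000) × 1.049705 − 1000 = 1013.805 − 1000 = 13.81 per mil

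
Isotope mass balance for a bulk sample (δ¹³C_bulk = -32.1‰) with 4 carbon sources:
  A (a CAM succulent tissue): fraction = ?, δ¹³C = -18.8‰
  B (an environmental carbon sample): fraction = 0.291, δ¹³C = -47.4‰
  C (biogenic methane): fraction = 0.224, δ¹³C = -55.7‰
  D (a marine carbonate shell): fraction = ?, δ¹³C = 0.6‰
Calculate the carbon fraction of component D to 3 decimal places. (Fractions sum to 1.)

0.169

Let f_D and f_A be the unknown fractions; fractions sum to 1 so f_D + f_A = 0.485.
Mass balance: Σ fᵢ·δᵢ = δ_bulk ⇒ f_D·(0.6) + f_A·(-18.8) = -32.1 − (-26.270) = -5.830
Substitute f_A = 0.485 − f_D:
f_D·(0.6 − -18.8) = -5.830 − 0.485×(-18.8) = 3.288
f_D = 3.288 / 19.4 = 0.1695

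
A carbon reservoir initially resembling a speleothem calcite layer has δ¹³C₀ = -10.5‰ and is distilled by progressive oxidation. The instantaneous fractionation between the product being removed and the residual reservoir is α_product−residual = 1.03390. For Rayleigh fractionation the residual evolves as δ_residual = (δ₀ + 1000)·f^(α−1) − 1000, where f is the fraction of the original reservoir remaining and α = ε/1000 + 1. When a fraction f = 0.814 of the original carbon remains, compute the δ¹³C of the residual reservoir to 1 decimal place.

-17.4‰

Rayleigh residual: δ_res = (δ₀ + 1000)·f^(α−1) − 1000
α − 1 = 0.03390
f^(α−1) = 0.814^(0.03390) = 0.993048
δ_res = (-10.5 + 1000) × 0.993048 − 1000 = 982.621 − 1000 = -17.38‰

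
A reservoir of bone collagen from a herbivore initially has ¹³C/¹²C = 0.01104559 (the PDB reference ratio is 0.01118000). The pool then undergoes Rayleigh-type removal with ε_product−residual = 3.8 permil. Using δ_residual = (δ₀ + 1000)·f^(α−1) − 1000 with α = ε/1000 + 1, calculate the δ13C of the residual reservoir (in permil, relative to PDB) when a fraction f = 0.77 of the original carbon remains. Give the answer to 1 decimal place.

-13.0 permil

δ₀ = (0.01104559/0.01118000 − 1)×1000 = (0.987978 − 1)×1000 = -12.022 permil
α − 1 = ε/1000 = 0.0038
f^(α−1) = 0.77^(0.0038) = 0.999007
δ_res = (-12.022 + 1000) × 0.999007 − 1000 = 986.997 − 1000 = -13.00 permil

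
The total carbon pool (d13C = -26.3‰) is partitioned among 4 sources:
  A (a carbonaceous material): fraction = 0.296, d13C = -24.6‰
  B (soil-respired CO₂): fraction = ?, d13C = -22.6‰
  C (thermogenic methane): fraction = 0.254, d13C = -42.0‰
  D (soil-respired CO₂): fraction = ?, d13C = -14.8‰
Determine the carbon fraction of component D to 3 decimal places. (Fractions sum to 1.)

Let f_D and f_B be the unknown fractions; fractions sum to 1 so f_D + f_B = 0.450.
Mass balance: Σ fᵢ·δᵢ = δ_bulk ⇒ f_D·(-14.8) + f_B·(-22.6) = -26.3 − (-17.950) = -8.350
Substitute f_B = 0.450 − f_D:
f_D·(-14.8 − -22.6) = -8.350 − 0.450×(-22.6) = 1.820
f_D = 1.820 / 7.8 = 0.2333

0.233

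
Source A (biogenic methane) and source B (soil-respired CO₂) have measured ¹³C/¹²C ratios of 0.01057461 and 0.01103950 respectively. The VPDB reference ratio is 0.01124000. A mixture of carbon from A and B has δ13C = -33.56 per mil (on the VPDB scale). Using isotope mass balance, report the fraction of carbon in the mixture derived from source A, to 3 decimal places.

δ_A = (0.01057461/0.01124000 − 1)×1000 = (0.940802 − 1)×1000 = -59.198 per mil
δ_B = (0.01103950/0.01124000 − 1)×1000 = (0.982162 − 1)×1000 = -17.838 per mil
f_A = (δ_mix − δ_B)/(δ_A − δ_B) = (-33.56 − (-17.838))/(-59.198 − (-17.838))
f_A = -15.722 / -41.360 = 0.3801

0.380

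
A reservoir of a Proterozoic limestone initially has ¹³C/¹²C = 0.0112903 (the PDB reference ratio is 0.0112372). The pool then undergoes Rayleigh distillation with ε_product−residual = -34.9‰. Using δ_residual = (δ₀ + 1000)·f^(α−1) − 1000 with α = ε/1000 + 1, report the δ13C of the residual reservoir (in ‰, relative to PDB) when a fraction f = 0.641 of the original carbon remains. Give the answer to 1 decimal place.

δ₀ = (0.0112903/0.0112372 − 1)×1000 = (1.004725 − 1)×1000 = 4.725‰
α − 1 = ε/1000 = -0.0349
f^(α−1) = 0.641^(-0.0349) = 1.015642
δ_res = (4.725 + 1000) × 1.015642 − 1000 = 1020.441 − 1000 = 20.44‰

20.4‰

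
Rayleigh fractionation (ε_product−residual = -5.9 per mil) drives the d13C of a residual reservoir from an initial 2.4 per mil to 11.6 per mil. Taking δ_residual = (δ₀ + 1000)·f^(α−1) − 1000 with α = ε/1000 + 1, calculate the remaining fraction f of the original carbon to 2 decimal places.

α − 1 = ε/1000 = -0.0059
(δ_res + 1000)/(δ₀ + 1000) = (11.6 + 1000)/(2.4 + 1000) = 1011.6/1002.4 = 1.009178
f = 1.009178^(1/-0.0059) = exp(ln(1.009178)/-0.0059) = exp(0.00914/-0.0059)
f = exp(-1.5485) = 0.2126

0.21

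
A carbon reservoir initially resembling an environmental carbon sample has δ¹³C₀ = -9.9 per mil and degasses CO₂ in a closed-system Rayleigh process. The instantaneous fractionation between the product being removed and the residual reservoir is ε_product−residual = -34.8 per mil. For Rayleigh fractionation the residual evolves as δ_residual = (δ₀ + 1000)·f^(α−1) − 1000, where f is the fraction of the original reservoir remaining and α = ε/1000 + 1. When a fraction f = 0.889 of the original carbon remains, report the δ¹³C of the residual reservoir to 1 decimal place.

Rayleigh residual: δ_res = (δ₀ + 1000)·f^(α−1) − 1000
α = ε/1000 + 1 = 0.96520, so α − 1 = -0.03480
f^(α−1) = 0.889^(-0.03480) = 1.004103
δ_res = (-9.9 + 1000) × 1.004103 − 1000 = 994.162 − 1000 = -5.84 per mil

-5.8 per mil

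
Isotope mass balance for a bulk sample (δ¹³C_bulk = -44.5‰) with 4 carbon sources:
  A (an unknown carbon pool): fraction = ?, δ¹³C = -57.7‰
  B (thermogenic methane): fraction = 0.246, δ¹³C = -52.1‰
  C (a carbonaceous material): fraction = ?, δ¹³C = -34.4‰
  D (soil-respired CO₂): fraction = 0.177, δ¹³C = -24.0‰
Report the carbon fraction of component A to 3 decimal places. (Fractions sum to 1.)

0.326

Let f_A and f_C be the unknown fractions; fractions sum to 1 so f_A + f_C = 0.577.
Mass balance: Σ fᵢ·δᵢ = δ_bulk ⇒ f_A·(-57.7) + f_C·(-34.4) = -44.5 − (-17.065) = -27.435
Substitute f_C = 0.577 − f_A:
f_A·(-57.7 − -34.4) = -27.435 − 0.577×(-34.4) = -7.587
f_A = -7.587 / -23.3 = 0.3256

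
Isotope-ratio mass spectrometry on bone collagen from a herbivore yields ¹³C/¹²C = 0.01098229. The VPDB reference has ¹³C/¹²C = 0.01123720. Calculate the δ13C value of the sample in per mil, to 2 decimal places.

δ13C = (R_sample / R_standard − 1) × 1000
R_sample / R_standard = 0.01098229 / 0.01123720 = 0.977316
δ13C = (0.977316 − 1) × 1000 = -22.684 per mil

-22.68 per mil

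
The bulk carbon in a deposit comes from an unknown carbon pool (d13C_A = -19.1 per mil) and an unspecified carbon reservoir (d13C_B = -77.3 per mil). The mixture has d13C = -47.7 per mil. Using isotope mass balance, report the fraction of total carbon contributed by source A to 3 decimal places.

0.509

δ_mix = f_A·δ_A + (1 − f_A)·δ_B  ⇒  f_A = (δ_mix − δ_B)/(δ_A − δ_B)
f_A = (-47.7 − (-77.3)) / (-19.1 − (-77.3))
f_A = 29.6 / 58.2 = 0.5086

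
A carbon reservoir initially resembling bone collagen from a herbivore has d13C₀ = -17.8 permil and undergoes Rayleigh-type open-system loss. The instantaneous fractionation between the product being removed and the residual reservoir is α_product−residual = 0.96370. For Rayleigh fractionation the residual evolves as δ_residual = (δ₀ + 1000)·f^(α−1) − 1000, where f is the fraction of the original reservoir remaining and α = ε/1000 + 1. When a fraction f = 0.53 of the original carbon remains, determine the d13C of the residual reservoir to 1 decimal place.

5.1 permil

Rayleigh residual: δ_res = (δ₀ + 1000)·f^(α−1) − 1000
α − 1 = -0.03630
f^(α−1) = 0.53^(-0.03630) = 1.023314
δ_res = (-17.8 + 1000) × 1.023314 − 1000 = 1005.099 − 1000 = 5.10 permil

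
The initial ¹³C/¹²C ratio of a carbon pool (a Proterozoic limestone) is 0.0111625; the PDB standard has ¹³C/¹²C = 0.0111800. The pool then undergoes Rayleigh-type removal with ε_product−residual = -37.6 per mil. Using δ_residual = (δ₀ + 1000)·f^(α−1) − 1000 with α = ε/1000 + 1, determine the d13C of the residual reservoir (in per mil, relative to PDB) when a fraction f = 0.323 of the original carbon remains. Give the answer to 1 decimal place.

41.8 per mil

δ₀ = (0.0111625/0.0111800 − 1)×1000 = (0.998435 − 1)×1000 = -1.565 per mil
α − 1 = ε/1000 = -0.0376
f^(α−1) = 0.323^(-0.0376) = 1.043408
δ_res = (-1.565 + 1000) × 1.043408 − 1000 = 1041.774 − 1000 = 41.77 per mil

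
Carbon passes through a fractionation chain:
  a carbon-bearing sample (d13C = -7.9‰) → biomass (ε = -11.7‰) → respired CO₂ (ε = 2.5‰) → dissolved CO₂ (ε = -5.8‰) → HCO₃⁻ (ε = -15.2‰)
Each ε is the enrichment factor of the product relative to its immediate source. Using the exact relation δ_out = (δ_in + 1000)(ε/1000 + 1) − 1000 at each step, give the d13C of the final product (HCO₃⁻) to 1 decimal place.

step 1: δ = (-7.90 + 1000)·(-11.7/1000 + 1) − 1000 = -19.51‰
step 2: δ = (-19.51 + 1000)·(2.5/1000 + 1) − 1000 = -17.06‰
step 3: δ = (-17.06 + 1000)·(-5.8/1000 + 1) − 1000 = -22.76‰
step 4: δ = (-22.76 + 1000)·(-15.2/1000 + 1) − 1000 = -37.61‰

-37.6‰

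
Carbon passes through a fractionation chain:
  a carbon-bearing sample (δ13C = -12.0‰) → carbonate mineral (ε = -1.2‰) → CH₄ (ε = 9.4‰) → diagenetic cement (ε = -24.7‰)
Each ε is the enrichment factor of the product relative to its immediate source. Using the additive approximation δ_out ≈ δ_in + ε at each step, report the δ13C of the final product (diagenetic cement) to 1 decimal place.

-28.5‰

step 1: δ ≈ -12.0 + (-1.2) = -13.2‰
step 2: δ ≈ -13.2 + (9.4) = -3.8‰
step 3: δ ≈ -3.8 + (-24.7) = -28.5‰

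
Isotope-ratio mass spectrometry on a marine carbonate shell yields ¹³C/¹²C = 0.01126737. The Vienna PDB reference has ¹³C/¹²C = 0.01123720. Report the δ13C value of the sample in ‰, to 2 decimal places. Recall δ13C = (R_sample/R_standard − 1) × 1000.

2.68‰

δ13C = (R_sample / R_standard − 1) × 1000
R_sample / R_standard = 0.01126737 / 0.01123720 = 1.002685
δ13C = (1.002685 − 1) × 1000 = 2.685‰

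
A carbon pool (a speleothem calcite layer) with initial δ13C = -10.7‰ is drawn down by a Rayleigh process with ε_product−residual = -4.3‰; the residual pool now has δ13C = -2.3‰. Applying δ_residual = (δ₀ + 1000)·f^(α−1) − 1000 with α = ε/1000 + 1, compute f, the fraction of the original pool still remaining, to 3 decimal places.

α − 1 = ε/1000 = -0.0043
(δ_res + 1000)/(δ₀ + 1000) = (-2.3 + 1000)/(-10.7 + 1000) = 997.7/989.3 = 1.008491
f = 1.008491^(1/-0.0043) = exp(ln(1.008491)/-0.0043) = exp(0.00846/-0.0043)
f = exp(-1.9663) = 0.1400

0.140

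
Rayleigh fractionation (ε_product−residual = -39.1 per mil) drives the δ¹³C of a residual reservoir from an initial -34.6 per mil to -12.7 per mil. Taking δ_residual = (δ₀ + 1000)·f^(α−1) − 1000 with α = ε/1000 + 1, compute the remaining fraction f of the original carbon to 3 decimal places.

α − 1 = ε/1000 = -0.0391
(δ_res + 1000)/(δ₀ + 1000) = (-12.7 + 1000)/(-34.6 + 1000) = 987.3/965.4 = 1.022685
f = 1.022685^(1/-0.0391) = exp(ln(1.022685)/-0.0391) = exp(0.02243/-0.0391)
f = exp(-0.5737) = 0.5634

0.563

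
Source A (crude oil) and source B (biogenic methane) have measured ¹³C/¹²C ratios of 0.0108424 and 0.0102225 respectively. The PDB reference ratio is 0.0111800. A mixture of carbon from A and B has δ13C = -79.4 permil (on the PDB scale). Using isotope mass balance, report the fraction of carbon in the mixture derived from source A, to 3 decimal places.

0.113

δ_A = (0.0108424/0.0111800 − 1)×1000 = (0.969803 − 1)×1000 = -30.197 permil
δ_B = (0.0102225/0.0111800 − 1)×1000 = (0.914356 − 1)×1000 = -85.644 permil
f_A = (δ_mix − δ_B)/(δ_A − δ_B) = (-79.4 − (-85.644))/(-30.197 − (-85.644))
f_A = 6.244 / 55.447 = 0.1126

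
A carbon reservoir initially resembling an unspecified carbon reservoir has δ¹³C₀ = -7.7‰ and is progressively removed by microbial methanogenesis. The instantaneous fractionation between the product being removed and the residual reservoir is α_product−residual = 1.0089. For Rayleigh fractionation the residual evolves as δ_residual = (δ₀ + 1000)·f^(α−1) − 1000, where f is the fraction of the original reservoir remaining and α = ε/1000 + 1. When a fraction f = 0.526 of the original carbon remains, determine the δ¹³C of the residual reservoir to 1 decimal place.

Rayleigh residual: δ_res = (δ₀ + 1000)·f^(α−1) − 1000
α − 1 = 0.00890
f^(α−1) = 0.526^(0.00890) = 0.994298
δ_res = (-7.7 + 1000) × 0.994298 − 1000 = 986.642 − 1000 = -13.36‰

-13.4‰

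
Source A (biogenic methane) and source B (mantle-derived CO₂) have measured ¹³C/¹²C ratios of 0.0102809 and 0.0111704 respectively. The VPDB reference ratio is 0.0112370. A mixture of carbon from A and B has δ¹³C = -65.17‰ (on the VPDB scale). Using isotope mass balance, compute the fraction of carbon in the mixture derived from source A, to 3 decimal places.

δ_A = (0.0102809/0.0112370 − 1)×1000 = (0.914915 − 1)×1000 = -85.085‰
δ_B = (0.0111704/0.0112370 − 1)×1000 = (0.994073 − 1)×1000 = -5.927‰
f_A = (δ_mix − δ_B)/(δ_A − δ_B) = (-65.17 − (-5.927))/(-85.085 − (-5.927))
f_A = -59.243 / -79.158 = 0.7484

0.748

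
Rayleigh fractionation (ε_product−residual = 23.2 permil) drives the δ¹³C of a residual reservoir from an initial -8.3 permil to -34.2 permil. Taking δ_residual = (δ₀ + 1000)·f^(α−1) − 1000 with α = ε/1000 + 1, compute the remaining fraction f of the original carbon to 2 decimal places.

0.32

α − 1 = ε/1000 = 0.0232
(δ_res + 1000)/(δ₀ + 1000) = (-34.2 + 1000)/(-8.3 + 1000) = 965.8/991.7 = 0.973883
f = 0.973883^(1/0.0232) = exp(ln(0.973883)/0.0232) = exp(-0.02646/0.0232)
f = exp(-1.1407) = 0.3196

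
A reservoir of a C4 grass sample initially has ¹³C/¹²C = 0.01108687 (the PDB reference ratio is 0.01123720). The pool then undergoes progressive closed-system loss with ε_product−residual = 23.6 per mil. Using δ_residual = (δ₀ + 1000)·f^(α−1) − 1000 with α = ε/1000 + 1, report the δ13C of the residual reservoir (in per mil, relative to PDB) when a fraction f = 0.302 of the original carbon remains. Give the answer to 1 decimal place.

δ₀ = (0.01108687/0.01123720 − 1)×1000 = (0.986622 − 1)×1000 = -13.378 per mil
α − 1 = ε/1000 = 0.0236
f^(α−1) = 0.302^(0.0236) = 0.972139
δ_res = (-13.378 + 1000) × 0.972139 − 1000 = 959.133 − 1000 = -40.87 per mil

-40.9 per mil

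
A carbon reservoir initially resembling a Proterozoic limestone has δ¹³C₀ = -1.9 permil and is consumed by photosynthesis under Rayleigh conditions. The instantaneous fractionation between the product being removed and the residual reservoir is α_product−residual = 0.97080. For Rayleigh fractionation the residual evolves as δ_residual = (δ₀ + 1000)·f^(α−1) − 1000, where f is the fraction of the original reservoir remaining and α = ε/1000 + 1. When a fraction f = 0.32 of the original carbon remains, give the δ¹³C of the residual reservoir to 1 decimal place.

Rayleigh residual: δ_res = (δ₀ + 1000)·f^(α−1) − 1000
α − 1 = -0.02920
f^(α−1) = 0.32^(-0.02920) = 1.033831
δ_res = (-1.9 + 1000) × 1.033831 − 1000 = 1031.867 − 1000 = 31.87 permil

31.9 permil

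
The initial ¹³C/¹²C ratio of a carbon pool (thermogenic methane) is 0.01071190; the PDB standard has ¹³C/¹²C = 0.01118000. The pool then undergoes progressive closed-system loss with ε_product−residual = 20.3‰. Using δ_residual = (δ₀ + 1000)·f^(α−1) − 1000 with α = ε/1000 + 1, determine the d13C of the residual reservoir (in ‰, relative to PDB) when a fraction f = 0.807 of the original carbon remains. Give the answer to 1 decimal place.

δ₀ = (0.01071190/0.01118000 − 1)×1000 = (0.958131 − 1)×1000 = -41.869‰
α − 1 = ε/1000 = 0.0203
f^(α−1) = 0.807^(0.0203) = 0.995656
δ_res = (-41.869 + 1000) × 0.995656 − 1000 = 953.969 − 1000 = -46.03‰

-46.0‰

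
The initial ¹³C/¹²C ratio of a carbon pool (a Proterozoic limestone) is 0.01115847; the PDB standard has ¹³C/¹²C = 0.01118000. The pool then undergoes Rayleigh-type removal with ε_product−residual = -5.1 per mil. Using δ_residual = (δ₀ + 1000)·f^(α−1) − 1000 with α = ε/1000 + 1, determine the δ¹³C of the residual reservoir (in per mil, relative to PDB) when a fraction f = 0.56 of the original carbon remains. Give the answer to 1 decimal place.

δ₀ = (0.01115847/0.01118000 − 1)×1000 = (0.998074 − 1)×1000 = -1.926 per mil
α − 1 = ε/1000 = -0.0051
f^(α−1) = 0.56^(-0.0051) = 1.002961
δ_res = (-1.926 + 1000) × 1.002961 − 1000 = 1001.030 − 1000 = 1.03 per mil

1.0 per mil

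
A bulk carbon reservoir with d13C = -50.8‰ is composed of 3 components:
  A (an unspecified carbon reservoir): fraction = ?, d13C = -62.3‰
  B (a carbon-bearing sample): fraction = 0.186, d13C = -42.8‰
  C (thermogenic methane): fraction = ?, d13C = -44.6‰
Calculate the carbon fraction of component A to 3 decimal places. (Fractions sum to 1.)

Let f_A and f_C be the unknown fractions; fractions sum to 1 so f_A + f_C = 0.814.
Mass balance: Σ fᵢ·δᵢ = δ_bulk ⇒ f_A·(-62.3) + f_C·(-44.6) = -50.8 − (-7.961) = -42.839
Substitute f_C = 0.814 − f_A:
f_A·(-62.3 − -44.6) = -42.839 − 0.814×(-44.6) = -6.535
f_A = -6.535 / -17.7 = 0.3692

0.369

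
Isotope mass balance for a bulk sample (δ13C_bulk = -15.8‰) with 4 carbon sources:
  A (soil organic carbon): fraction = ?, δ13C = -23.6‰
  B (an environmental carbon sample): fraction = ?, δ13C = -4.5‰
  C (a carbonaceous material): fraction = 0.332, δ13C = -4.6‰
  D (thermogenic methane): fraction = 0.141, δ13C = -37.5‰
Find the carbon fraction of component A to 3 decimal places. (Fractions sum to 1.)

Let f_A and f_B be the unknown fractions; fractions sum to 1 so f_A + f_B = 0.527.
Mass balance: Σ fᵢ·δᵢ = δ_bulk ⇒ f_A·(-23.6) + f_B·(-4.5) = -15.8 − (-6.815) = -8.985
Substitute f_B = 0.527 − f_A:
f_A·(-23.6 − -4.5) = -8.985 − 0.527×(-4.5) = -6.614
f_A = -6.614 / -19.1 = 0.3463

0.346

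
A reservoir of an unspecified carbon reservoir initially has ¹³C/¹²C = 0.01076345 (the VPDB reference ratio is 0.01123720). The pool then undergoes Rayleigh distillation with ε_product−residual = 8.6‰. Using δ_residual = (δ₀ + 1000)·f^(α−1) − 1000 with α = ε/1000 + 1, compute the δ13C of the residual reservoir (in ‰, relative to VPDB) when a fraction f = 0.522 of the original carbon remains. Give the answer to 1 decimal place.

δ₀ = (0.01076345/0.01123720 − 1)×1000 = (0.957841 − 1)×1000 = -42.159‰
α − 1 = ε/1000 = 0.0086
f^(α−1) = 0.522^(0.0086) = 0.994425
δ_res = (-42.159 + 1000) × 0.994425 − 1000 = 952.501 − 1000 = -47.50‰

-47.5‰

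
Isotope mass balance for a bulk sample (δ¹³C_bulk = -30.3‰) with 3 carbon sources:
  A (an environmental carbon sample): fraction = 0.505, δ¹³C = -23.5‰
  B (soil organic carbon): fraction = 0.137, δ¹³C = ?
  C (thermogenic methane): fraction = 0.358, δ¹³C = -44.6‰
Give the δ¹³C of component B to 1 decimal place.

-18.0‰

Isotope mass balance: δ_bulk = Σ fᵢ·δᵢ.
-30.3 = 0.505×(-23.5) + 0.137×δ_B + 0.358×(-44.6)
0.137·δ_B = -30.3 − (-27.834) = -2.466
δ_B = -2.466 / 0.137 = -18.00‰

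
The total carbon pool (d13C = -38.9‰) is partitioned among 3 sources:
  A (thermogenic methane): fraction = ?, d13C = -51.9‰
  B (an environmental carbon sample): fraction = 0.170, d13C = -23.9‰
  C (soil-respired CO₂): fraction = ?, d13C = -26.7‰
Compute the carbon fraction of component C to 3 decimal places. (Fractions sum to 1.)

0.327

Let f_C and f_A be the unknown fractions; fractions sum to 1 so f_C + f_A = 0.830.
Mass balance: Σ fᵢ·δᵢ = δ_bulk ⇒ f_C·(-26.7) + f_A·(-51.9) = -38.9 − (-4.063) = -34.837
Substitute f_A = 0.830 − f_C:
f_C·(-26.7 − -51.9) = -34.837 − 0.830×(-51.9) = 8.240
f_C = 8.240 / 25.2 = 0.3270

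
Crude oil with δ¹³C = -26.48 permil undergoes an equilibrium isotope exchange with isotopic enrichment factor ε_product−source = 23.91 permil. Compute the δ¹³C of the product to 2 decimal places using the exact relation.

-3.20 permil

Exactly, δ_product = (δ_source + 1000)·(ε/1000 + 1) − 1000.
δ_product = (-26.48 + 1000) × (23.91/1000 + 1) − 1000
δ_product = -3.203 permil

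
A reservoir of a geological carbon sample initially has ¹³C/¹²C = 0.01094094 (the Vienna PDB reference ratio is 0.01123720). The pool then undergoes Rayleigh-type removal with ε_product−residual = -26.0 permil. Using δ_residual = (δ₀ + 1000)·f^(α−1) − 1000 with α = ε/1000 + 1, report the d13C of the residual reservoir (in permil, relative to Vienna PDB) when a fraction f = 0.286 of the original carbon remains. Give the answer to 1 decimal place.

δ₀ = (0.01094094/0.01123720 − 1)×1000 = (0.973636 − 1)×1000 = -26.364 permil
α − 1 = ε/1000 = -0.0260
f^(α−1) = 0.286^(-0.0260) = 1.033081
δ_res = (-26.364 + 1000) × 1.033081 − 1000 = 1005.845 − 1000 = 5.84 permil

5.8 permil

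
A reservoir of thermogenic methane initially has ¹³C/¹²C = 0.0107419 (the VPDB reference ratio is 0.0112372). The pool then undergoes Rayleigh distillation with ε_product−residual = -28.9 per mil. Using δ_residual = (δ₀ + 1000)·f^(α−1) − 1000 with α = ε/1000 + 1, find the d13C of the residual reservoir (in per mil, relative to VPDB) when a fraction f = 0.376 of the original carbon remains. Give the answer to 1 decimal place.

δ₀ = (0.0107419/0.0112372 − 1)×1000 = (0.955923 − 1)×1000 = -44.077 per mil
α − 1 = ε/1000 = -0.0289
f^(α−1) = 0.376^(-0.0289) = 1.028672
δ_res = (-44.077 + 1000) × 1.028672 − 1000 = 983.332 − 1000 = -16.67 per mil

-16.7 per mil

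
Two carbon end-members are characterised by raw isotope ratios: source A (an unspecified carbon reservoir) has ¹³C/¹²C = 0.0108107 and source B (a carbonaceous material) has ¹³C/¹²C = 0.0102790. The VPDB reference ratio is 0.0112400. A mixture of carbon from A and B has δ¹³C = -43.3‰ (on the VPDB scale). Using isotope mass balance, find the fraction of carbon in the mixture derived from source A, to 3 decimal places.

δ_A = (0.0108107/0.0112400 − 1)×1000 = (0.961806 − 1)×1000 = -38.194‰
δ_B = (0.0102790/0.0112400 − 1)×1000 = (0.914502 − 1)×1000 = -85.498‰
f_A = (δ_mix − δ_B)/(δ_A − δ_B) = (-43.3 − (-85.498))/(-38.194 − (-85.498))
f_A = 42.198 / 47.304 = 0.8921

0.892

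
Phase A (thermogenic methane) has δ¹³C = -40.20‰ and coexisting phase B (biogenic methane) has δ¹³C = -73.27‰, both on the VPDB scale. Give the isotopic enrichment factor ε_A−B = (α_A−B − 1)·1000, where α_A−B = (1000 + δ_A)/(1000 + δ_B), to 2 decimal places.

35.68‰

α_A−B = (1000 + -40.20) / (1000 + -73.27) = 959.80 / 926.73 = 1.035685
ε_A−B = (1.035685 − 1) × 1000 = 35.685‰
(The approximation ε ≈ δ_A − δ_B would give 33.07‰.)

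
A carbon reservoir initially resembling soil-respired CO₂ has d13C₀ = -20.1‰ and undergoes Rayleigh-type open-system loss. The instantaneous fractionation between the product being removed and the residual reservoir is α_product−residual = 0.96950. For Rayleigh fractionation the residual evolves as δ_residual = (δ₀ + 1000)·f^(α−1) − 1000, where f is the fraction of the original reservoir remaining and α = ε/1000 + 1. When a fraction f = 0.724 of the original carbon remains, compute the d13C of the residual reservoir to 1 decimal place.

Rayleigh residual: δ_res = (δ₀ + 1000)·f^(α−1) − 1000
α − 1 = -0.03050
f^(α−1) = 0.724^(-0.03050) = 1.009899
δ_res = (-20.1 + 1000) × 1.009899 − 1000 = 989.600 − 1000 = -10.40‰

-10.4‰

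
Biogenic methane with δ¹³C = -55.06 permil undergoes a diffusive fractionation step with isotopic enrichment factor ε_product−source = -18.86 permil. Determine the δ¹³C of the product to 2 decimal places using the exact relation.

To first order, δ_product ≈ δ_source + ε = -73.92 permil.
Exactly, δ_product = (δ_source + 1000)·(ε/1000 + 1) − 1000.
δ_product = (-55.06 + 1000) × (-18.86/1000 + 1) − 1000
δ_product = -72.882 permil

-72.88 permil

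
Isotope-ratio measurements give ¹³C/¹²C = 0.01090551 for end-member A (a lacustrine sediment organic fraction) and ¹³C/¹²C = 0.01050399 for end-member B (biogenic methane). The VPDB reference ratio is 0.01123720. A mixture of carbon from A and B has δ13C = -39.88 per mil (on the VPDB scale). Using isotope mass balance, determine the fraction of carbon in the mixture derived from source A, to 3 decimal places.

0.710

δ_A = (0.01090551/0.01123720 − 1)×1000 = (0.970483 − 1)×1000 = -29.517 per mil
δ_B = (0.01050399/0.01123720 − 1)×1000 = (0.934752 − 1)×1000 = -65.248 per mil
f_A = (δ_mix − δ_B)/(δ_A − δ_B) = (-39.88 − (-65.248))/(-29.517 − (-65.248))
f_A = 25.368 / 35.731 = 0.7100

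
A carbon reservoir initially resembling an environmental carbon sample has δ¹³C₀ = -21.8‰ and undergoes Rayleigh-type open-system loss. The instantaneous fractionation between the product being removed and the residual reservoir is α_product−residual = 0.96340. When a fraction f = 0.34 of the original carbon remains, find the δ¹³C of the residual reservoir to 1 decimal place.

17.6‰

Rayleigh residual: δ_res = (δ₀ + 1000)·f^(α−1) − 1000
α − 1 = -0.03660
f^(α−1) = 0.34^(-0.03660) = 1.040274
δ_res = (-21.8 + 1000) × 1.040274 − 1000 = 1017.596 − 1000 = 17.60‰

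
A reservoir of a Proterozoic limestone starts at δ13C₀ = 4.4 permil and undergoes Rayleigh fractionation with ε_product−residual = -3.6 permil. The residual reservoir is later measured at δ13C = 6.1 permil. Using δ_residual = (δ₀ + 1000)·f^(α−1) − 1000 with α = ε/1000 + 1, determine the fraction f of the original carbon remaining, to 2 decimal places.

α − 1 = ε/1000 = -0.0036
(δ_res + 1000)/(δ₀ + 1000) = (6.1 + 1000)/(4.4 + 1000) = 1006.1/1004.4 = 1.001693
f = 1.001693^(1/-0.0036) = exp(ln(1.001693)/-0.0036) = exp(0.00169/-0.0036)
f = exp(-0.4698) = 0.6252

0.63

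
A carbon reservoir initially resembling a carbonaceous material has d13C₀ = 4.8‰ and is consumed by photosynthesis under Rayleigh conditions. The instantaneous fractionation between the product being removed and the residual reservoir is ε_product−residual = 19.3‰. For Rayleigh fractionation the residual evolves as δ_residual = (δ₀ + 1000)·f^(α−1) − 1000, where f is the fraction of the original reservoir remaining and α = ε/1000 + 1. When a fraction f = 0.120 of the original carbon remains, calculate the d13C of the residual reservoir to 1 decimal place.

-35.5‰

Rayleigh residual: δ_res = (δ₀ + 1000)·f^(α−1) − 1000
α = ε/1000 + 1 = 1.01930, so α − 1 = 0.01930
f^(α−1) = 0.120^(0.01930) = 0.959905
δ_res = (4.8 + 1000) × 0.959905 − 1000 = 964.512 − 1000 = -35.49‰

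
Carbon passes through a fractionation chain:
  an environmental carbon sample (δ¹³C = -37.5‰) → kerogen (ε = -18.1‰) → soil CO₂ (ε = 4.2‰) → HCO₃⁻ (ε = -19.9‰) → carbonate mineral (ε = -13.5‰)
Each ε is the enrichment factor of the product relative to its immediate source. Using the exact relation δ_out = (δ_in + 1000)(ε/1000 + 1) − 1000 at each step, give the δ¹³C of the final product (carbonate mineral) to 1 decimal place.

step 1: δ = (-37.50 + 1000)·(-18.1/1000 + 1) − 1000 = -54.92‰
step 2: δ = (-54.92 + 1000)·(4.2/1000 + 1) − 1000 = -50.95‰
step 3: δ = (-50.95 + 1000)·(-19.9/1000 + 1) − 1000 = -69.84‰
step 4: δ = (-69.84 + 1000)·(-13.5/1000 + 1) − 1000 = -82.40‰

-82.4‰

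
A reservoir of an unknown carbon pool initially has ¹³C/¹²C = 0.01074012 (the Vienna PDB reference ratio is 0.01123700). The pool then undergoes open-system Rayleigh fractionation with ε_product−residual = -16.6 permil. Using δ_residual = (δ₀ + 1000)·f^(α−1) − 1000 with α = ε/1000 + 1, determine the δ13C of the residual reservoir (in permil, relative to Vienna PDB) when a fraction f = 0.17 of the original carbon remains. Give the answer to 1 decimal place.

-15.7 permil

δ₀ = (0.01074012/0.01123700 − 1)×1000 = (0.955782 − 1)×1000 = -44.218 permil
α − 1 = ε/1000 = -0.0166
f^(α−1) = 0.17^(-0.0166) = 1.029851
δ_res = (-44.218 + 1000) × 1.029851 − 1000 = 984.313 − 1000 = -15.69 permil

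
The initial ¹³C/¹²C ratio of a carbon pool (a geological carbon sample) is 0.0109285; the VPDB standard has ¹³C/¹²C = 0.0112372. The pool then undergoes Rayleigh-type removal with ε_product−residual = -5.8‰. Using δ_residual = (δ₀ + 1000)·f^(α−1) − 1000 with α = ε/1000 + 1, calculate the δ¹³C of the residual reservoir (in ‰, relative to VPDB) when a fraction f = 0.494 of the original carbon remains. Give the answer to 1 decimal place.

δ₀ = (0.0109285/0.0112372 − 1)×1000 = (0.972529 − 1)×1000 = -27.471‰
α − 1 = ε/1000 = -0.0058
f^(α−1) = 0.494^(-0.0058) = 1.004099
δ_res = (-27.471 + 1000) × 1.004099 − 1000 = 976.515 − 1000 = -23.49‰

-23.5‰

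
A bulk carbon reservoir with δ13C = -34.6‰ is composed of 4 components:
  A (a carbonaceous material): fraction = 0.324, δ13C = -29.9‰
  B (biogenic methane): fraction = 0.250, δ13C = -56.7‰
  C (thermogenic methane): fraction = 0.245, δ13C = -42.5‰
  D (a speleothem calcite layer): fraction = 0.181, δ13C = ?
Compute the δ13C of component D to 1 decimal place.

Isotope mass balance: δ_bulk = Σ fᵢ·δᵢ.
-34.6 = 0.324×(-29.9) + 0.250×(-56.7) + 0.245×(-42.5) + 0.181×δ_D
0.181·δ_D = -34.6 − (-34.275) = -0.325
δ_D = -0.325 / 0.181 = -1.80‰

-1.8‰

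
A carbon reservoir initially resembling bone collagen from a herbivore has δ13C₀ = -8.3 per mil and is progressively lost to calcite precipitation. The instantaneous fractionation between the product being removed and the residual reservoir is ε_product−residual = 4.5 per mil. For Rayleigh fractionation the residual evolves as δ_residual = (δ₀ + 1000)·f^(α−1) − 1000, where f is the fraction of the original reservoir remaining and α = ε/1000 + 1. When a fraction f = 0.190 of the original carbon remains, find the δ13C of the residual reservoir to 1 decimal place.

-15.7 per mil

Rayleigh residual: δ_res = (δ₀ + 1000)·f^(α−1) − 1000
α = ε/1000 + 1 = 1.00450, so α − 1 = 0.00450
f^(α−1) = 0.190^(0.00450) = 0.992555
δ_res = (-8.3 + 1000) × 0.992555 − 1000 = 984.316 − 1000 = -15.68 per mil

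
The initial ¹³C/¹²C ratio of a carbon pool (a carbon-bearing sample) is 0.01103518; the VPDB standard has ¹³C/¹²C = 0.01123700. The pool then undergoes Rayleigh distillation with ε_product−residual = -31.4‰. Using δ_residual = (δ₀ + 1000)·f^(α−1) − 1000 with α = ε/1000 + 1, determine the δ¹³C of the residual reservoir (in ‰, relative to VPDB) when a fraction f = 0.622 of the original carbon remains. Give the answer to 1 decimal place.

-3.2‰

δ₀ = (0.01103518/0.01123700 − 1)×1000 = (0.982040 − 1)×1000 = -17.960‰
α − 1 = ε/1000 = -0.0314
f^(α−1) = 0.622^(-0.0314) = 1.015021
δ_res = (-17.960 + 1000) × 1.015021 − 1000 = 996.791 − 1000 = -3.21‰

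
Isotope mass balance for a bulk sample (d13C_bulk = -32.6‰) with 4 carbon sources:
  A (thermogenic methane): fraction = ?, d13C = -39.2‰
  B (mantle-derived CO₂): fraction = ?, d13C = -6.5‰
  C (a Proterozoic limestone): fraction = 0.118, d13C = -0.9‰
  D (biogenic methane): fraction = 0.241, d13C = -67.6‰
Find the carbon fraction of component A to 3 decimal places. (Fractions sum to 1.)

0.368

Let f_A and f_B be the unknown fractions; fractions sum to 1 so f_A + f_B = 0.641.
Mass balance: Σ fᵢ·δᵢ = δ_bulk ⇒ f_A·(-39.2) + f_B·(-6.5) = -32.6 − (-16.398) = -16.202
Substitute f_B = 0.641 − f_A:
f_A·(-39.2 − -6.5) = -16.202 − 0.641×(-6.5) = -12.036
f_A = -12.036 / -32.7 = 0.3681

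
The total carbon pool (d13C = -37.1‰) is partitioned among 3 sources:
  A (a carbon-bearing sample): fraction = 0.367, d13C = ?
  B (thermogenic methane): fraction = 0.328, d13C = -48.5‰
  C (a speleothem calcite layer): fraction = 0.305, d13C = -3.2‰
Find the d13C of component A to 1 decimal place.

Isotope mass balance: δ_bulk = Σ fᵢ·δᵢ.
-37.1 = 0.367×δ_A + 0.328×(-48.5) + 0.305×(-3.2)
0.367·δ_A = -37.1 − (-16.884) = -20.216
δ_A = -20.216 / 0.367 = -55.08‰

-55.1‰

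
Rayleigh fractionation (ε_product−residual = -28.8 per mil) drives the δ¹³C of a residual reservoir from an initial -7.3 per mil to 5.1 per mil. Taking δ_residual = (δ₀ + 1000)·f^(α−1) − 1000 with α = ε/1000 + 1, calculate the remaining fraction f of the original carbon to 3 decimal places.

α − 1 = ε/1000 = -0.0288
(δ_res + 1000)/(δ₀ + 1000) = (5.1 + 1000)/(-7.3 + 1000) = 1005.1/992.7 = 1.012491
f = 1.012491^(1/-0.0288) = exp(ln(1.012491)/-0.0288) = exp(0.01241/-0.0288)
f = exp(-0.4310) = 0.6498

0.650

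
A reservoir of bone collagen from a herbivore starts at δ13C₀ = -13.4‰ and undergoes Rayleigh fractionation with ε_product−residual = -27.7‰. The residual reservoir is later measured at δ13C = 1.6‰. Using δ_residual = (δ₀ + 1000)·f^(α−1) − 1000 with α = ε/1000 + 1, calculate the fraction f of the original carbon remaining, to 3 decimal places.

0.580

α − 1 = ε/1000 = -0.0277
(δ_res + 1000)/(δ₀ + 1000) = (1.6 + 1000)/(-13.4 + 1000) = 1001.6/986.6 = 1.015204
f = 1.015204^(1/-0.0277) = exp(ln(1.015204)/-0.0277) = exp(0.01509/-0.0277)
f = exp(-0.5447) = 0.5800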